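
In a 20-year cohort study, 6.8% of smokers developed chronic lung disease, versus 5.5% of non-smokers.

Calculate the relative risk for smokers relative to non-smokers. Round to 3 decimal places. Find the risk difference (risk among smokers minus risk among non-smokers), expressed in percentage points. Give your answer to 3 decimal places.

RR = 1.236; RD = 1.300

RR = 0.0680 / 0.0550 = 1.236
risk difference = 0.0680 − 0.0550 = 0.0130 → 1.300 percentage points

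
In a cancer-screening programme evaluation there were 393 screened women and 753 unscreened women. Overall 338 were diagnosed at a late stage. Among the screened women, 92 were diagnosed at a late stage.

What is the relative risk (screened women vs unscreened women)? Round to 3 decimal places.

RR = 0.717

screened women without the outcome: 393 − 92 = 301
unscreened women with the outcome: 338 − 92 = 246
unscreened women without the outcome: 753 − 246 = 507
risk, screened women = 92/393 = 0.2341
risk, unscreened women = 246/753 = 0.3267
RR = 0.2341 / 0.3267 = 0.717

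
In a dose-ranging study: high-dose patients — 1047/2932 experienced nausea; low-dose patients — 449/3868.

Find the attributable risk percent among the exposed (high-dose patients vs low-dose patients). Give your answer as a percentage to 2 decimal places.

AR% = 67.49%

risk, high-dose patients = 1047/2932 = 0.3571
risk, low-dose patients = 449/3868 = 0.1161
AR% = (0.3571 − 0.1161) / 0.3571 = 0.6749 → 67.49%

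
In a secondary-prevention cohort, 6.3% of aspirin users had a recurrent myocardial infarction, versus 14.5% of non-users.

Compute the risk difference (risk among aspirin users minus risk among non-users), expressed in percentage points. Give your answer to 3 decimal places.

risk difference = 0.0630 − 0.1450 = -0.0820 → -8.200 percentage points

RD ≈ -8.200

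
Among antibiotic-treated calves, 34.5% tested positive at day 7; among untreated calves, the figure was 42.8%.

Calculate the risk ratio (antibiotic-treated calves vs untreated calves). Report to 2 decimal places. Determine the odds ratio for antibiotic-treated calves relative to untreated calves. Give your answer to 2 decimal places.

RR = 0.3450 / 0.4280 = 0.81
odds, antibiotic-treated calves = 0.3450/0.6550 = 0.5267
odds, untreated calves = 0.4280/0.5720 = 0.7483
OR = 0.5267 / 0.7483 = 0.70

RR = 0.81; OR = 0.70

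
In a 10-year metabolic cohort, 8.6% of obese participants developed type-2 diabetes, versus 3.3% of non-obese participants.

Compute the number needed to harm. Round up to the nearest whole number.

absolute risk difference = 0.053000
1 / 0.053000 = 18.868 → round up → 19

NNH ≈ 19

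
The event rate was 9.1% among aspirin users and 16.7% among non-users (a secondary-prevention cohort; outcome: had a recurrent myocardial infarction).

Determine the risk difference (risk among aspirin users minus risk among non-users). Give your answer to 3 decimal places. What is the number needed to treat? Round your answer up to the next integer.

risk difference = 0.0910 − 0.1670 = -0.076
absolute risk difference = 0.076000
1 / 0.076000 = 13.158 → round up → 14

RD = -0.076; NNT = 14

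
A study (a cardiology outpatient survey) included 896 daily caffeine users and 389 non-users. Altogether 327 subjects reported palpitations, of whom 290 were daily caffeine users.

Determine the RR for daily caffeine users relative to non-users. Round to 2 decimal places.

RR: 3.40

daily caffeine users without the outcome: 896 − 290 = 606
non-users with the outcome: 327 − 290 = 37
non-users without the outcome: 389 − 37 = 352
risk, daily caffeine users = 290/896 = 0.3237
risk, non-users = 37/389 = 0.0951
RR = 0.3237 / 0.0951 = 3.40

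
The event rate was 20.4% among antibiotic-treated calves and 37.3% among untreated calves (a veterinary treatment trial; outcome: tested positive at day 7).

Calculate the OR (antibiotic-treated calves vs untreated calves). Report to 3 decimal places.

OR: 0.431

odds, antibiotic-treated calves = 0.2040/0.7960 = 0.2563
odds, untreated calves = 0.3730/0.6270 = 0.5949
OR = 0.2563 / 0.5949 = 0.431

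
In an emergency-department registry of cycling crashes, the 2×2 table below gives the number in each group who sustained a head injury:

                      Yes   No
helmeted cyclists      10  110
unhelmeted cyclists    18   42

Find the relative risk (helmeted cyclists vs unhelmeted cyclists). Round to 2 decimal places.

risk, helmeted cyclists = 10/120 = 0.0833
risk, unhelmeted cyclists = 18/60 = 0.3000
RR = 0.0833 / 0.3000 = 0.28

RR = 0.28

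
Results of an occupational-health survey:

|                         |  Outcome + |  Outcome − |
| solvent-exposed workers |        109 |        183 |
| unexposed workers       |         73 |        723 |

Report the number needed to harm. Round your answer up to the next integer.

4

risk, solvent-exposed workers = 109/292 = 0.373288
risk, unexposed workers = 73/796 = 0.091709
absolute risk difference = 0.281579
1 / 0.281579 = 3.551 → round up → 4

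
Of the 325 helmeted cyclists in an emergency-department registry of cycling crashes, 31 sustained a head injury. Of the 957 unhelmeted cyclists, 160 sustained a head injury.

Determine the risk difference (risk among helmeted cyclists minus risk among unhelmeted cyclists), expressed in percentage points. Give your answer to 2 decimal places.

-7.18

risk, helmeted cyclists = 31/325 = 0.0954
risk, unhelmeted cyclists = 160/957 = 0.1672
risk difference = 0.0954 − 0.1672 = -0.0718 → -7.18 percentage points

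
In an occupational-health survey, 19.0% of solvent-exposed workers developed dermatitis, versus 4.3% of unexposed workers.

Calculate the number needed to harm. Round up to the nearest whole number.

absolute risk difference = 0.147000
1 / 0.147000 = 6.803 → round up → 7

NNH: 7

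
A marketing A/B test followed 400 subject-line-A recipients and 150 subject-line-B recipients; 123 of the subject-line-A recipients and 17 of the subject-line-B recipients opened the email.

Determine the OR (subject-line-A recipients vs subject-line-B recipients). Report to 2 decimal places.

OR: 3.47

odds, subject-line-A recipients = 123/277 = 0.4440
odds, subject-line-B recipients = 17/133 = 0.1278
OR = 0.4440 / 0.1278 = 3.47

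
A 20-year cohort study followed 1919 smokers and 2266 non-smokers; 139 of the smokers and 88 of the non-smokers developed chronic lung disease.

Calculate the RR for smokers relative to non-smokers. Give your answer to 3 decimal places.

risk, smokers = 139/1919 = 0.07243
risk, non-smokers = 88/2266 = 0.03883
RR = 0.07243 / 0.03883 = 1.865

RR = 1.865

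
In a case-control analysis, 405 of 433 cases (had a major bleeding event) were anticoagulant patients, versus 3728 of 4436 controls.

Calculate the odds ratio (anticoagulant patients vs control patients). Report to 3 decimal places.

odds, anticoagulant patients = 405/3728 = 0.10864
odds, control patients = 28/708 = 0.03955
OR = 0.10864 / 0.03955 = 2.747

OR = 2.747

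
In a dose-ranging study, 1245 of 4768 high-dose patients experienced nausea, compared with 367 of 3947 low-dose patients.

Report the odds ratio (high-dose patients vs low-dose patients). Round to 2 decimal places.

OR: 3.45

odds, high-dose patients = 1245/3523 = 0.3534
odds, low-dose patients = 367/3580 = 0.1025
OR = 0.3534 / 0.1025 = 3.45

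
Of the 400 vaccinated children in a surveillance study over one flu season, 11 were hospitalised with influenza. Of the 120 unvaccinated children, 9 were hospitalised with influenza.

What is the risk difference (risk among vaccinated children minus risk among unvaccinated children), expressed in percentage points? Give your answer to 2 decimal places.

RD ≈ -4.75

risk, vaccinated children = 11/400 = 0.02750
risk, unvaccinated children = 9/120 = 0.07500
risk difference = 0.02750 − 0.07500 = -0.04750 → -4.75 percentage points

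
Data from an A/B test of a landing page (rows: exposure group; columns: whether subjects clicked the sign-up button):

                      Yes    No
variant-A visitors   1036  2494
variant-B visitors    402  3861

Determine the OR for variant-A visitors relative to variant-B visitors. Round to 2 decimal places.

OR = (1036 × 3861) / (2494 × 402) = 3999996/1002588 ≈ 3.99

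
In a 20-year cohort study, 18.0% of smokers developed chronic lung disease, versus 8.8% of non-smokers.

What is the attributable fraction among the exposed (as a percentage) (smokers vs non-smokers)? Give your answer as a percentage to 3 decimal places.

AR% = (0.1800 − 0.0880) / 0.1800 = 0.5111 → 51.111%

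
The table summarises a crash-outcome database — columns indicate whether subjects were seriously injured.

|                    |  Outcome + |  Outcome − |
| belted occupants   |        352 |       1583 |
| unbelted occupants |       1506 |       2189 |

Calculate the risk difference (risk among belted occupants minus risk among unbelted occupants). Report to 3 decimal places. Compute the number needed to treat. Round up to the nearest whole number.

risk, belted occupants = 352/1935 = 0.1819
risk, unbelted occupants = 1506/3695 = 0.4076
risk difference = 0.1819 − 0.4076 = -0.226
absolute risk difference = 0.225666
1 / 0.225666 = 4.431 → round up → 5

RD = -0.226; NNT = 5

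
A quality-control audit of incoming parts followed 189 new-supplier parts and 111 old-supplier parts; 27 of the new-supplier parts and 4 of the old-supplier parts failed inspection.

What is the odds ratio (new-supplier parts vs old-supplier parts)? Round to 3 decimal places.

OR = (27 × 107) / (162 × 4) = 2889/648 ≈ 4.458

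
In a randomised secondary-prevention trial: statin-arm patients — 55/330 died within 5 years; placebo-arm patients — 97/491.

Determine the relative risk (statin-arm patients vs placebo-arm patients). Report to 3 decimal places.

RR ≈ 0.844

risk, statin-arm patients = 55/330 = 0.1667
risk, placebo-arm patients = 97/491 = 0.1976
RR = 0.1667 / 0.1976 = 0.844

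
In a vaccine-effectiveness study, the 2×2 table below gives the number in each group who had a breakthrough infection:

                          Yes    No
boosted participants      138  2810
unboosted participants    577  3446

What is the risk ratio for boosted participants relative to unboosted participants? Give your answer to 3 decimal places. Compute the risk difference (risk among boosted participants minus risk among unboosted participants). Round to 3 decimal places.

risk, boosted participants = 138/2948 = 0.04681
risk, unboosted participants = 577/4023 = 0.14343
RR = 0.04681 / 0.14343 = 0.326
risk difference = 0.04681 − 0.14343 = -0.097

RR = 0.326; RD = -0.097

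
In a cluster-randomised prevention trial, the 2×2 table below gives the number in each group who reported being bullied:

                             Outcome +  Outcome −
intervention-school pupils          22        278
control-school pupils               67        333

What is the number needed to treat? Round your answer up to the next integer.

NNT: 11

risk, intervention-school pupils = 22/300 = 0.073333
risk, control-school pupils = 67/400 = 0.167500
absolute risk difference = 0.094167
1 / 0.094167 = 10.619 → round up → 11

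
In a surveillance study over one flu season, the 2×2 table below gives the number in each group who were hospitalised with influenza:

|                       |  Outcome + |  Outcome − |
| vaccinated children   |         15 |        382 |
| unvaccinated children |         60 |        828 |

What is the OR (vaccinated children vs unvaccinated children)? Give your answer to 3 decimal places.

OR = (15 × 828) / (382 × 60) = 12420/22920 ≈ 0.542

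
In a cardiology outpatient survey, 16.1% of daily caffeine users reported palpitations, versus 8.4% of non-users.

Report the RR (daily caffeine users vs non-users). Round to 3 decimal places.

RR = 0.1610 / 0.0840 = 1.917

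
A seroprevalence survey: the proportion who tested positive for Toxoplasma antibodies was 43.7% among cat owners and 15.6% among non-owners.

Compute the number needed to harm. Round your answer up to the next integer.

4

absolute risk difference = 0.281000
1 / 0.281000 = 3.559 → round up → 4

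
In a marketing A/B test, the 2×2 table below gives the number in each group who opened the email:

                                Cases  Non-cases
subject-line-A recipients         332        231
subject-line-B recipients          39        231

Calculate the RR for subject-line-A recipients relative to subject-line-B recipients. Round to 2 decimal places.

RR: 4.08

risk, subject-line-A recipients = 332/563 = 0.5897
risk, subject-line-B recipients = 39/270 = 0.1444
RR = 0.5897 / 0.1444 = 4.08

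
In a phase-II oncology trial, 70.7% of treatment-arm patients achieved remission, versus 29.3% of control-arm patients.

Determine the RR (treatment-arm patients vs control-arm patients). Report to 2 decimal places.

RR = 0.7070 / 0.2930 = 2.41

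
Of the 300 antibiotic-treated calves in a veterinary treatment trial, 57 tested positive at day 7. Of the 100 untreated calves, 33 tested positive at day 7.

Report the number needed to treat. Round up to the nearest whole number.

risk, antibiotic-treated calves = 57/300 = 0.190000
risk, untreated calves = 33/100 = 0.330000
absolute risk difference = 0.140000
1 / 0.140000 = 7.143 → round up → 8

NNT ≈ 8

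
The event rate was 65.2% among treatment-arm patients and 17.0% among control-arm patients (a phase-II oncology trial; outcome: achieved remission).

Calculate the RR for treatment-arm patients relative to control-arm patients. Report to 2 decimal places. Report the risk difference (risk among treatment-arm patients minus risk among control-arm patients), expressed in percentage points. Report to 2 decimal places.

RR = 3.84; RD = 48.20

RR = 0.6520 / 0.1700 = 3.84
risk difference = 0.6520 − 0.1700 = 0.4820 → 48.20 percentage points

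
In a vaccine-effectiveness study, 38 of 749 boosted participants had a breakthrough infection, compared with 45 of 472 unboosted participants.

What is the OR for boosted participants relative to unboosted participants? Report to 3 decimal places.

OR = (38 × 427) / (711 × 45) = 16226/31995 ≈ 0.507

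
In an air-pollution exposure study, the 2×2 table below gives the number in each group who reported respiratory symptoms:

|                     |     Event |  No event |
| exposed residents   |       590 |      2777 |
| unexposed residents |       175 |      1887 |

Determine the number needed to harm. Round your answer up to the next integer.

risk, exposed residents = 590/3367 = 0.175230
risk, unexposed residents = 175/2062 = 0.084869
absolute risk difference = 0.090361
1 / 0.090361 = 11.067 → round up → 12

NNH = 12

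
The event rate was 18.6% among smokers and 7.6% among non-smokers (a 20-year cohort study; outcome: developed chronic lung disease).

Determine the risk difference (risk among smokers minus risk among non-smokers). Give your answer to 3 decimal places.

risk difference = 0.1860 − 0.0760 = 0.110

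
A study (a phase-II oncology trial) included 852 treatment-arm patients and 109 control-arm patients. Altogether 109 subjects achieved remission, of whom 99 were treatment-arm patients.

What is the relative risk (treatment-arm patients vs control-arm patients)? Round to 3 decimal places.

treatment-arm patients without the outcome: 852 − 99 = 753
control-arm patients with the outcome: 109 − 99 = 10
control-arm patients without the outcome: 109 − 10 = 99
risk, treatment-arm patients = 99/852 = 0.1162
risk, control-arm patients = 10/109 = 0.0917
RR = 0.1162 / 0.0917 = 1.267

RR: 1.267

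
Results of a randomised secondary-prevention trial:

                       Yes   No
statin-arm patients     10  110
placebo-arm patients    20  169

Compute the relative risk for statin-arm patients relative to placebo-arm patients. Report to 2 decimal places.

0.79

risk, statin-arm patients = 10/120 = 0.0833
risk, placebo-arm patients = 20/189 = 0.1058
RR = 0.0833 / 0.1058 = 0.79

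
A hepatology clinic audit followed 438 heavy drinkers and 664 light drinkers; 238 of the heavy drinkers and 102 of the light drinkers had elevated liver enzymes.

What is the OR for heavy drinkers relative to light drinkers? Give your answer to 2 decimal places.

OR ≈ 6.56

odds, heavy drinkers = 238/200 = 1.1900
odds, light drinkers = 102/562 = 0.1815
OR = 1.1900 / 0.1815 = 6.56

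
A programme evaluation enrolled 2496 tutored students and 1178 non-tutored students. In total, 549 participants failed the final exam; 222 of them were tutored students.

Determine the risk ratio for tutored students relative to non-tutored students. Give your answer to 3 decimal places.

tutored students without the outcome: 2496 − 222 = 2274
non-tutored students with the outcome: 549 − 222 = 327
non-tutored students without the outcome: 1178 − 327 = 851
risk, tutored students = 222/2496 = 0.0889
risk, non-tutored students = 327/1178 = 0.2776
RR = 0.0889 / 0.2776 = 0.320

0.320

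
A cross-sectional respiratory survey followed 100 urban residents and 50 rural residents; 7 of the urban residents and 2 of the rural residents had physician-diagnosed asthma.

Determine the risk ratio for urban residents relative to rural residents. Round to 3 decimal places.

1.750

risk, urban residents = 7/100 = 0.07000
risk, rural residents = 2/50 = 0.04000
RR = 0.07000 / 0.04000 = 1.750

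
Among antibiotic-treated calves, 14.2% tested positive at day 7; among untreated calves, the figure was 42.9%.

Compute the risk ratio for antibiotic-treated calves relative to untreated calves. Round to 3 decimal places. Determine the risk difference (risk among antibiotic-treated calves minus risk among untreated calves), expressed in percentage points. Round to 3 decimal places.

RR = 0.331; RD = -28.700

RR = 0.1420 / 0.4290 = 0.331
risk difference = 0.1420 − 0.4290 = -0.2870 → -28.700 percentage points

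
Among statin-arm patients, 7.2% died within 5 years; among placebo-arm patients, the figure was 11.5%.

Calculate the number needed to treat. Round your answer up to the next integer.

NNT = 24

absolute risk difference = 0.043000
1 / 0.043000 = 23.256 → round up → 24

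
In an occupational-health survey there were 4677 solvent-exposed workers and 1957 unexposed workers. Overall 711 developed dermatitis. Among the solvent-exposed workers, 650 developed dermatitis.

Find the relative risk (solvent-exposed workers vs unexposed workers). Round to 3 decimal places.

RR = 4.459

solvent-exposed workers without the outcome: 4677 − 650 = 4027
unexposed workers with the outcome: 711 − 650 = 61
unexposed workers without the outcome: 1957 − 61 = 1896
risk, solvent-exposed workers = 650/4677 = 0.13898
risk, unexposed workers = 61/1957 = 0.03117
RR = 0.13898 / 0.03117 = 4.459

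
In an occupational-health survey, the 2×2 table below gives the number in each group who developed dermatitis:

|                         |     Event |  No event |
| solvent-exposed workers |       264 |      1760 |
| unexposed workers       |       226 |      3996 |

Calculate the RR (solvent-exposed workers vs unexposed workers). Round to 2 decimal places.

2.44

risk, solvent-exposed workers = 264/2024 = 0.1304
risk, unexposed workers = 226/4222 = 0.0535
RR = 0.1304 / 0.0535 = 2.44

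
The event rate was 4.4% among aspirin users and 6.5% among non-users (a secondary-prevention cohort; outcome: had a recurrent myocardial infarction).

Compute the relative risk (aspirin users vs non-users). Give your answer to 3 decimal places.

RR = 0.04400 / 0.06500 = 0.677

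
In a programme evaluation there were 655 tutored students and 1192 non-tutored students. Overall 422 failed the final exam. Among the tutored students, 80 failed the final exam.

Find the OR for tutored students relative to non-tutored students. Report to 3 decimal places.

tutored students without the outcome: 655 − 80 = 575
non-tutored students with the outcome: 422 − 80 = 342
non-tutored students without the outcome: 1192 − 342 = 850
odds, tutored students = 80/575 = 0.1391
odds, non-tutored students = 342/850 = 0.4024
OR = 0.1391 / 0.4024 = 0.346

0.346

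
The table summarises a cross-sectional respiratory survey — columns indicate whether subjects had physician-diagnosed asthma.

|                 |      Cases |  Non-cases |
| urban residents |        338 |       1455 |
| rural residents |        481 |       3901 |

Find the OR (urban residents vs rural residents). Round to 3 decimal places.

OR = (338 × 3901) / (1455 × 481) = 1318538/699855 ≈ 1.884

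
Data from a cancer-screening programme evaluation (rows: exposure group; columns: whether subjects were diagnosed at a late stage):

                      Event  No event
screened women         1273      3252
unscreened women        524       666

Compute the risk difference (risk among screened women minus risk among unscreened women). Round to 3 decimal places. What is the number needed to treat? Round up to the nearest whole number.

RD = -0.159; NNT = 7

risk, screened women = 1273/4525 = 0.2813
risk, unscreened women = 524/1190 = 0.4403
risk difference = 0.2813 − 0.4403 = -0.159
absolute risk difference = 0.159010
1 / 0.159010 = 6.289 → round up → 7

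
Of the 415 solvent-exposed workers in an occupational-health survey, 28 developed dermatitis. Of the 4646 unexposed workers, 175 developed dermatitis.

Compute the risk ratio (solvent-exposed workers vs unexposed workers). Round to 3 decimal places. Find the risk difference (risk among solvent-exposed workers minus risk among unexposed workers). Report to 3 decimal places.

RR = 1.791; RD = 0.030

risk, solvent-exposed workers = 28/415 = 0.06747
risk, unexposed workers = 175/4646 = 0.03767
RR = 0.06747 / 0.03767 = 1.791
risk difference = 0.06747 − 0.03767 = 0.030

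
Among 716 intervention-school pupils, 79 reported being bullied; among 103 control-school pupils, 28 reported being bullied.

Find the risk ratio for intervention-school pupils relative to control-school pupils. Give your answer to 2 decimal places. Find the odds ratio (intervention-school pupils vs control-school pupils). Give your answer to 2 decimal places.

risk, intervention-school pupils = 79/716 = 0.1103
risk, control-school pupils = 28/103 = 0.2718
RR = 0.1103 / 0.2718 = 0.41
OR = (79 × 75) / (637 × 28) = 5925/17836 ≈ 0.33

RR = 0.41; OR = 0.33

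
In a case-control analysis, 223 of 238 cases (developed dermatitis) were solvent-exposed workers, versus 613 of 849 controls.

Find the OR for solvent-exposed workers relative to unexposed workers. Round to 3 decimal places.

OR = (223 × 236) / (613 × 15) = 52628/9195 ≈ 5.724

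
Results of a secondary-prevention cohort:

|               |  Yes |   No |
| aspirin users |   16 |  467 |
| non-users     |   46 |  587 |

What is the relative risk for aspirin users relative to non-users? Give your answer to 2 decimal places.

RR = 0.46

risk, aspirin users = 16/483 = 0.03313
risk, non-users = 46/633 = 0.07267
RR = 0.03313 / 0.07267 = 0.46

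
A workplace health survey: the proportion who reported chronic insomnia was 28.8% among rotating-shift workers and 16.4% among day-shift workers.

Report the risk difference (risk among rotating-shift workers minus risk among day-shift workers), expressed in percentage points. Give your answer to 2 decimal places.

12.40

risk difference = 0.2880 − 0.1640 = 0.1240 → 12.40 percentage points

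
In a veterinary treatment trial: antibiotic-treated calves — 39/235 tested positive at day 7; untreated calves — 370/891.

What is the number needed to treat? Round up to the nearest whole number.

5

risk, antibiotic-treated calves = 39/235 = 0.165957
risk, untreated calves = 370/891 = 0.415264
absolute risk difference = 0.249306
1 / 0.249306 = 4.011 → round up → 5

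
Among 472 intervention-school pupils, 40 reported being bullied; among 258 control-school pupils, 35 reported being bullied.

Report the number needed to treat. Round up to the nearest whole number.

NNT = 20

risk, intervention-school pupils = 40/472 = 0.084746
risk, control-school pupils = 35/258 = 0.135659
absolute risk difference = 0.050913
1 / 0.050913 = 19.641 → round up → 20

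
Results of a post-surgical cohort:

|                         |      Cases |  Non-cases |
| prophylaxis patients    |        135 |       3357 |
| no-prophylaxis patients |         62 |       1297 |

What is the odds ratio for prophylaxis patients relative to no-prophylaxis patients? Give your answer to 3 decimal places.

OR = (135 × 1297) / (3357 × 62) = 175095/208134 ≈ 0.841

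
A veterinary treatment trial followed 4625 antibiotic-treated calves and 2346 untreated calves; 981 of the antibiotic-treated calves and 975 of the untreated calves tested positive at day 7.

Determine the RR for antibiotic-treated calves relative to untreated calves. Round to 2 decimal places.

risk, antibiotic-treated calves = 981/4625 = 0.2121
risk, untreated calves = 975/2346 = 0.4156
RR = 0.2121 / 0.4156 = 0.51

RR ≈ 0.51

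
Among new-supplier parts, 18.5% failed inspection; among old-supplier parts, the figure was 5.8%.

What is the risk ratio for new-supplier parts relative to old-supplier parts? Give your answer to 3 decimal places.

RR = 0.1850 / 0.0580 = 3.190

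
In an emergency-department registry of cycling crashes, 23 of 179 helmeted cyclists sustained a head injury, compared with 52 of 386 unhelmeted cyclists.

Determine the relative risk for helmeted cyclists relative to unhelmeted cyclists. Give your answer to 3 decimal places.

0.954

risk, helmeted cyclists = 23/179 = 0.1285
risk, unhelmeted cyclists = 52/386 = 0.1347
RR = 0.1285 / 0.1347 = 0.954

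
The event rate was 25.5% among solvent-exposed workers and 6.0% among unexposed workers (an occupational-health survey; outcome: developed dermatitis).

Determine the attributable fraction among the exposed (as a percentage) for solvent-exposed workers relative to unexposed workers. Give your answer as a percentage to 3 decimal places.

AR% = (0.2550 − 0.0600) / 0.2550 = 0.7647 → 76.471%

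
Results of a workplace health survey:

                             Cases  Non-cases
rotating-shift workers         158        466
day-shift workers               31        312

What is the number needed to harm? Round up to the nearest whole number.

risk, rotating-shift workers = 158/624 = 0.253205
risk, day-shift workers = 31/343 = 0.090379
absolute risk difference = 0.162826
1 / 0.162826 = 6.142 → round up → 7

NNH = 7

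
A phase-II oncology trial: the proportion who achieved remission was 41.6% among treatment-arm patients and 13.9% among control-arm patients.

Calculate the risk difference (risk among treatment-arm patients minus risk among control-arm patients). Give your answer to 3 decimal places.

risk difference = 0.4160 − 0.1390 = 0.277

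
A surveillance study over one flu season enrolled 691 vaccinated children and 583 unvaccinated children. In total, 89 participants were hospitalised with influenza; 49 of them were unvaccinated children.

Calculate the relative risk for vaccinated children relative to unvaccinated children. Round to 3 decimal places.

RR = 0.689

vaccinated children with the outcome: 89 − 49 = 40
vaccinated children without the outcome: 691 − 40 = 651
unvaccinated children without the outcome: 583 − 49 = 534
risk, vaccinated children = 40/691 = 0.0579
risk, unvaccinated children = 49/583 = 0.0840
RR = 0.0579 / 0.0840 = 0.689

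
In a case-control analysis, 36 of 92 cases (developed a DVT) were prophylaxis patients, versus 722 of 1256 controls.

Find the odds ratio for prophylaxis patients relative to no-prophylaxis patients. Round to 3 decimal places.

odds, prophylaxis patients = 36/722 = 0.04986
odds, no-prophylaxis patients = 56/534 = 0.10487
OR = 0.04986 / 0.10487 = 0.475

OR: 0.475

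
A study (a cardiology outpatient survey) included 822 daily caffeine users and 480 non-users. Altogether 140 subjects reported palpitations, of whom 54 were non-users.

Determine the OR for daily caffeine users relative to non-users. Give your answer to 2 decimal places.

OR ≈ 0.92

daily caffeine users with the outcome: 140 − 54 = 86
daily caffeine users without the outcome: 822 − 86 = 736
non-users without the outcome: 480 − 54 = 426
odds, daily caffeine users = 86/736 = 0.1168
odds, non-users = 54/426 = 0.1268
OR = 0.1168 / 0.1268 = 0.92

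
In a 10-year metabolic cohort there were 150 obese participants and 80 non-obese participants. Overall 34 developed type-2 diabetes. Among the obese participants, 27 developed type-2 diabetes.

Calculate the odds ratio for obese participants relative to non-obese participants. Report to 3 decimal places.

2.289

obese participants without the outcome: 150 − 27 = 123
non-obese participants with the outcome: 34 − 27 = 7
non-obese participants without the outcome: 80 − 7 = 73
OR = (27 × 73) / (123 × 7) = 1971/861 ≈ 2.289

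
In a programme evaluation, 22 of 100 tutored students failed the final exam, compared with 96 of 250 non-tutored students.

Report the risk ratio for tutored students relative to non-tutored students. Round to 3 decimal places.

risk, tutored students = 22/100 = 0.2200
risk, non-tutored students = 96/250 = 0.3840
RR = 0.2200 / 0.3840 = 0.573

0.573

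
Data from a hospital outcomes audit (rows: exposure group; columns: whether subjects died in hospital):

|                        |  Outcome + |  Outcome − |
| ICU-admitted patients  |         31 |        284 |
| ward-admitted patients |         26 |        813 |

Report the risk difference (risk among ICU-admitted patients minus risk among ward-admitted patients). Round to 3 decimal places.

risk, ICU-admitted patients = 31/315 = 0.09841
risk, ward-admitted patients = 26/839 = 0.03099
risk difference = 0.09841 − 0.03099 = 0.067

RD = 0.067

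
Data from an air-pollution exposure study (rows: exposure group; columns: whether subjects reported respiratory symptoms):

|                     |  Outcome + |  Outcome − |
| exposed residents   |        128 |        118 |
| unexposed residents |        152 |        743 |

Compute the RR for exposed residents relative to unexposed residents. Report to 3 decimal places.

RR = 3.064

risk, exposed residents = 128/246 = 0.5203
risk, unexposed residents = 152/895 = 0.1698
RR = 0.5203 / 0.1698 = 3.064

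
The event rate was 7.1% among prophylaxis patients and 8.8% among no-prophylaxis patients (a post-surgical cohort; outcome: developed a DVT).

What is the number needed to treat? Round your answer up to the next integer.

NNT = 59

absolute risk difference = 0.017000
1 / 0.017000 = 58.824 → round up → 59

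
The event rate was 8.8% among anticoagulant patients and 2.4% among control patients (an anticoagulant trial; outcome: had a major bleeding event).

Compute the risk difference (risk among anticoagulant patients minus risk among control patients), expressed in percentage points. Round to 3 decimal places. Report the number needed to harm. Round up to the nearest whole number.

risk difference = 0.08800 − 0.02400 = 0.06400 → 6.400 percentage points
absolute risk difference = 0.064000
1 / 0.064000 = 15.625 → round up → 16

RD = 6.400; NNH = 16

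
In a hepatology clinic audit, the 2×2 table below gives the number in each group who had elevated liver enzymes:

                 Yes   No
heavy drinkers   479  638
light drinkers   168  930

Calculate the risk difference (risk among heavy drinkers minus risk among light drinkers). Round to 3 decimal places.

0.276

risk, heavy drinkers = 479/1117 = 0.4288
risk, light drinkers = 168/1098 = 0.1530
risk difference = 0.4288 − 0.1530 = 0.276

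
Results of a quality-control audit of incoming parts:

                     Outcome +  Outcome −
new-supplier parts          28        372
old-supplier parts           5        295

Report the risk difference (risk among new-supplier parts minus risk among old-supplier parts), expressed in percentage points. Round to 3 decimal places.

5.333

risk, new-supplier parts = 28/400 = 0.07000
risk, old-supplier parts = 5/300 = 0.01667
risk difference = 0.07000 − 0.01667 = 0.05333 → 5.333 percentage points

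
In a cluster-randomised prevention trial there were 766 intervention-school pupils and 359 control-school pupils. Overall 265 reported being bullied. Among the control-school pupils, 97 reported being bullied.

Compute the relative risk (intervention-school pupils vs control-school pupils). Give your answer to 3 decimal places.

intervention-school pupils with the outcome: 265 − 97 = 168
intervention-school pupils without the outcome: 766 − 168 = 598
control-school pupils without the outcome: 359 − 97 = 262
risk, intervention-school pupils = 168/766 = 0.2193
risk, control-school pupils = 97/359 = 0.2702
RR = 0.2193 / 0.2702 = 0.812

0.812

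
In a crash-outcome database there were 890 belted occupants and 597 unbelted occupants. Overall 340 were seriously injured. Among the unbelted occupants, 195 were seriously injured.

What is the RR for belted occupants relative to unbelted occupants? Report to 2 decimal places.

0.50

belted occupants with the outcome: 340 − 195 = 145
belted occupants without the outcome: 890 − 145 = 745
unbelted occupants without the outcome: 597 − 195 = 402
risk, belted occupants = 145/890 = 0.1629
risk, unbelted occupants = 195/597 = 0.3266
RR = 0.1629 / 0.3266 = 0.50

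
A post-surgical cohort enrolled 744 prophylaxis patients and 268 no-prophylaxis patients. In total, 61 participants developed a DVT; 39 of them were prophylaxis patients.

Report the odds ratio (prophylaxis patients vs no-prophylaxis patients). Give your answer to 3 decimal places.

prophylaxis patients without the outcome: 744 − 39 = 705
no-prophylaxis patients with the outcome: 61 − 39 = 22
no-prophylaxis patients without the outcome: 268 − 22 = 246
OR = (39 × 246) / (705 × 22) = 9594/15510 ≈ 0.619

0.619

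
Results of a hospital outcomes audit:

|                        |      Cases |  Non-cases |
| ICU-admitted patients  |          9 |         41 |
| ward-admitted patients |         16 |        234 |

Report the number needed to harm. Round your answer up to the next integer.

risk, ICU-admitted patients = 9/50 = 0.180000
risk, ward-admitted patients = 16/250 = 0.064000
absolute risk difference = 0.116000
1 / 0.116000 = 8.621 → round up → 9

9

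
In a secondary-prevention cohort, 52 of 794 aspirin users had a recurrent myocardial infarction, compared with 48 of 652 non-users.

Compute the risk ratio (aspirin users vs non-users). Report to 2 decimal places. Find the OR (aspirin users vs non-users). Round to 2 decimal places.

RR = 0.89; OR = 0.88

risk, aspirin users = 52/794 = 0.0655
risk, non-users = 48/652 = 0.0736
RR = 0.0655 / 0.0736 = 0.89
OR = (52 × 604) / (742 × 48) = 31408/35616 ≈ 0.88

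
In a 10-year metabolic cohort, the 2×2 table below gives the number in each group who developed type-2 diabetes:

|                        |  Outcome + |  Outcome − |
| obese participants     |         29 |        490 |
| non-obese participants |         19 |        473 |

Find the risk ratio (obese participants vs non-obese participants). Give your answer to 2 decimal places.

1.45

risk, obese participants = 29/519 = 0.05588
risk, non-obese participants = 19/492 = 0.03862
RR = 0.05588 / 0.03862 = 1.45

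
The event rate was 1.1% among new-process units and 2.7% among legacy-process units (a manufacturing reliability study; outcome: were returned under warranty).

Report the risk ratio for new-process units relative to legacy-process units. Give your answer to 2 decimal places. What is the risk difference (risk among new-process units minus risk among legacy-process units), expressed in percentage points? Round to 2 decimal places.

RR = 0.01100 / 0.02700 = 0.41
risk difference = 0.01100 − 0.02700 = -0.01600 → -1.60 percentage points

RR = 0.41; RD = -1.60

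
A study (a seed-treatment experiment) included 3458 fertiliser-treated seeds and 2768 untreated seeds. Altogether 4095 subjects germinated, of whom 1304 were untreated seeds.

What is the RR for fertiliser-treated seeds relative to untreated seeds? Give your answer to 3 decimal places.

1.713

fertiliser-treated seeds with the outcome: 4095 − 1304 = 2791
fertiliser-treated seeds without the outcome: 3458 − 2791 = 667
untreated seeds without the outcome: 2768 − 1304 = 1464
risk, fertiliser-treated seeds = 2791/3458 = 0.8071
risk, untreated seeds = 1304/2768 = 0.4711
RR = 0.8071 / 0.4711 = 1.713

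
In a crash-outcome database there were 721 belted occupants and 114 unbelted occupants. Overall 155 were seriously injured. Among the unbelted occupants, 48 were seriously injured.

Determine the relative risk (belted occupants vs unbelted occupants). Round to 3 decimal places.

0.352

belted occupants with the outcome: 155 − 48 = 107
belted occupants without the outcome: 721 − 107 = 614
unbelted occupants without the outcome: 114 − 48 = 66
risk, belted occupants = 107/721 = 0.1484
risk, unbelted occupants = 48/114 = 0.4211
RR = 0.1484 / 0.4211 = 0.352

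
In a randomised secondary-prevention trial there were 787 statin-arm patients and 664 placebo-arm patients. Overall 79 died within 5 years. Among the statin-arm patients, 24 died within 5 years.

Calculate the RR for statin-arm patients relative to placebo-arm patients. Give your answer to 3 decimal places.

RR ≈ 0.368

statin-arm patients without the outcome: 787 − 24 = 763
placebo-arm patients with the outcome: 79 − 24 = 55
placebo-arm patients without the outcome: 664 − 55 = 609
risk, statin-arm patients = 24/787 = 0.03050
risk, placebo-arm patients = 55/664 = 0.08283
RR = 0.03050 / 0.08283 = 0.368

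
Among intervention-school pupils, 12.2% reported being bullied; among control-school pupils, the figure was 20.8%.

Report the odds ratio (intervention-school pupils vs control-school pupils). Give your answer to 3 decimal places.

odds, intervention-school pupils = 0.1220/0.8780 = 0.1390
odds, control-school pupils = 0.2080/0.7920 = 0.2626
OR = 0.1390 / 0.2626 = 0.529

OR ≈ 0.529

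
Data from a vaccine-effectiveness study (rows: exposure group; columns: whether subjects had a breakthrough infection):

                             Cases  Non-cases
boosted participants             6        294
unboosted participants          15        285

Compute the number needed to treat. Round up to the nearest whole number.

risk, boosted participants = 6/300 = 0.020000
risk, unboosted participants = 15/300 = 0.050000
absolute risk difference = 0.030000
1 / 0.030000 = 33.333 → round up → 34

NNT ≈ 34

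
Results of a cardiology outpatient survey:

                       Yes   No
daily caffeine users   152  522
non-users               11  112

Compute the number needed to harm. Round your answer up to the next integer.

NNH: 8

risk, daily caffeine users = 152/674 = 0.225519
risk, non-users = 11/123 = 0.089431
absolute risk difference = 0.136088
1 / 0.136088 = 7.348 → round up → 8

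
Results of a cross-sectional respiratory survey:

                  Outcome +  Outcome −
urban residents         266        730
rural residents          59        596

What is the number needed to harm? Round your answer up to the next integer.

NNH: 6

risk, urban residents = 266/996 = 0.267068
risk, rural residents = 59/655 = 0.090076
absolute risk difference = 0.176992
1 / 0.176992 = 5.650 → round up → 6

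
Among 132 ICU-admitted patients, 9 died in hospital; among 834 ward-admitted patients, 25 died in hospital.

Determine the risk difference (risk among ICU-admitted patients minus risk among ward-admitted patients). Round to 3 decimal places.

0.038

risk, ICU-admitted patients = 9/132 = 0.06818
risk, ward-admitted patients = 25/834 = 0.02998
risk difference = 0.06818 − 0.02998 = 0.038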